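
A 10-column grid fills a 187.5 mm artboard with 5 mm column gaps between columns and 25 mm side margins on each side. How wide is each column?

9.25 mm

Take off 50 mm of margins, leaving 137.5 mm.
137.5 − 9·5 = 92.5; ÷10 gives c = 9.25 mm.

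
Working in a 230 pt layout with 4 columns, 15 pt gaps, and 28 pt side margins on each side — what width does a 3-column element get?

126.75 pt

Take off 56 pt of margins, leaving 174 pt.
174 − 3·15 = 129; ÷4 gives c = 32.25 pt.
3 columns plus 2 gaps: 96.75 + 30 = 126.75 pt.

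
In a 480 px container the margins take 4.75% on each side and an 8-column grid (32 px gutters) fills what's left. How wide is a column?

Margins: 4.75% × 480 = 22.8 px each, so content = 480 − 45.6 = 434.4 px.
434.4 − 7·32 = 210.4; ÷8 gives c = 26.3 px.

26.3 px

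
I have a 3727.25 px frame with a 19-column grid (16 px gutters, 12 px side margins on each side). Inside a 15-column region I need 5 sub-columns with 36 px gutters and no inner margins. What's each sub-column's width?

Take off 24 px of margins, leaving 3703.25 px.
19c + 18·16 = 3703.25 → 19c = 3415.25 → c = 179.75 px.
15-column span = 15·179.75 + 14·16 = 2920.25 px.
5d + 4·36 = 2920.25 → 5d = 2776.25 → d = 555.25 px.

555.25 px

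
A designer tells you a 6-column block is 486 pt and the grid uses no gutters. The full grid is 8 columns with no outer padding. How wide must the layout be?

6c = 486 → c = 81 pt.
Layout = 8·81 = 648 = 648 pt.

648 pt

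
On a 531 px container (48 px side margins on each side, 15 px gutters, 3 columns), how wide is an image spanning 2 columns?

285 px

Subtract both margins: 531 − 2·48 = 435 px.
3c + 2·15 = 435 → 3c = 405 → c = 135 px.
Span of 2: 2·135 + 1·15 = 270 + 15 = 285 px.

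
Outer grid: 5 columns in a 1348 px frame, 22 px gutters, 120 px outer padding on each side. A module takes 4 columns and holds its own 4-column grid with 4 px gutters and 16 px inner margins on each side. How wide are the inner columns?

209.5 px

Inside the margins: 1348 − 240 = 1108 px.
1108 − 4·22 = 1020; ÷5 gives c = 204 px.
4 columns plus 3 gutters: 816 + 66 = 882 px.
Inner content = 882 − 2·16 = 850 px.
4 columns + 3 gutters: 4d + 3·4 = 850.
4d = 850 − 12 = 838, so d = 209.5 px.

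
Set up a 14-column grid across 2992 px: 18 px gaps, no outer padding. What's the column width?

14 columns + 13 gaps: 14c + 13·18 = 2992.
14c = 2992 − 234 = 2758, so c = 197 px.

197 px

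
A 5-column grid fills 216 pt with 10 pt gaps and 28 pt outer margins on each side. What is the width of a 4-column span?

126 pt

Content width = 216 − 2·28 = 160 pt.
5 columns + 4 gaps: 5c + 4·10 = 160.
5c = 160 − 40 = 120, so c = 24 pt.
Span of 4: 4·24 + 3·10 = 96 + 30 = 126 pt.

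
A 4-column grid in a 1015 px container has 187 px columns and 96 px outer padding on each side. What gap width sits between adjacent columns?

25 px

Take off 192 px of margins, leaving 823 px.
4 columns take 4·187 = 748 px; remaining 75 splits into 3 gaps.
g = 75 / 3 = 25 px.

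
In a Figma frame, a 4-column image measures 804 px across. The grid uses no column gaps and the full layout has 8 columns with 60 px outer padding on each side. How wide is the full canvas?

1728 px

804 / 4 = 201 px per column.
Canvas = 2·60 + 8·201 = 120 + 1608 = 1728 px.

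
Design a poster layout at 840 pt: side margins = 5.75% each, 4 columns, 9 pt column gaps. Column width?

Margins: 5.75% × 840 = 48.3 pt each, so content = 840 − 96.6 = 743.4 pt.
4c + 3·9 = 743.4 → 4c = 716.4 → c = 179.1 pt.

179.1 pt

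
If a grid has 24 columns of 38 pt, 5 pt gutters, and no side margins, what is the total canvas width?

1027 pt

Summing: 912 + 115 = 1027 pt.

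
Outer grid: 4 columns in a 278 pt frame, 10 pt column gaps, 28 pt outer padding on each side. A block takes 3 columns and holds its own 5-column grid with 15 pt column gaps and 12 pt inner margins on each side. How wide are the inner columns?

16 pt

Take off 56 pt of margins, leaving 222 pt.
Subtracting 3 column gaps of 10 leaves 192 for 4 columns, so c = 48 pt.
3 columns plus 2 column gaps: 144 + 20 = 164 pt.
Inner content = 164 − 2·12 = 140 pt.
5d + 4·15 = 140 → 5d = 80 → d = 16 pt.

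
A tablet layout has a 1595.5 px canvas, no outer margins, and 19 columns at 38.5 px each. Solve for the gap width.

48 px

19 columns take 19·38.5 = 731.5 px; remaining 864 splits into 18 gaps.
g = 864 / 18 = 48 px.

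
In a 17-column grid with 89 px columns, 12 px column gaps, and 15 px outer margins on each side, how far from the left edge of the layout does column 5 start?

Before column 5: the margin + 4 columns + 4 column gaps.
Offset = 15 + 4·(89 + 12) = 15 + 404 = 419 px.

419 px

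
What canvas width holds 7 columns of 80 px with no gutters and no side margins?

Canvas = 7·80 = 560 = 560 px.

560 px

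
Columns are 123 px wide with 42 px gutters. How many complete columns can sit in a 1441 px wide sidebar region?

k columns need k·123 + (k−1)·42 = k·165 − 42.
k·165 − 42 ≤ 1441 → k ≤ 1483 / 165 ≈ 8.99, so k = 8.

8 columns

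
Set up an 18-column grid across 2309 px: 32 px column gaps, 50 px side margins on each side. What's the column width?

Take off 100 px of margins, leaving 2209 px.
18 columns + 17 column gaps: 18c + 17·32 = 2209.
18c = 2209 − 544 = 1665, so c = 92.5 px.

92.5 px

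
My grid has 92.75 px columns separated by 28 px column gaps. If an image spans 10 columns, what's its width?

1179.5 px

10-column span = 10·92.75 + 9·28 = 1179.5 px.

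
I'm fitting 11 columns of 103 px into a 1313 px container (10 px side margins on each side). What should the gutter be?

16 px

Content width = 1313 − 2·10 = 1293 px.
11 columns take 11·103 = 1133 px; remaining 160 splits into 10 gutters.
g = 160 / 10 = 16 px.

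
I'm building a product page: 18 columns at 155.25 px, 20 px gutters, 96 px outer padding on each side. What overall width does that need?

Adding margins, columns and gutters: 192 + 2794.5 + 340 = 3326.5 px.

3326.5 px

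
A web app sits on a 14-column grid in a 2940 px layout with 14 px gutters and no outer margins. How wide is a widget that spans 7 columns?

1463 px

14c + 13·14 = 2940 → 14c = 2758 → c = 197 px.
7-column span = 7·197 + 6·14 = 1463 px.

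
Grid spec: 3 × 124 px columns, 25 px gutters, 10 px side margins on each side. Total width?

Container = 2·10 + 3·124 + 2·25 = 20 + 372 + 50 = 442 px.

442 px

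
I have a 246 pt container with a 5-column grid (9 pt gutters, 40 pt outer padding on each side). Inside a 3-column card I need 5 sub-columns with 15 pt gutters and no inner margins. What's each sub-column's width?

Inside the margins: 246 − 80 = 166 pt.
166 − 4·9 = 130; ÷5 gives c = 26 pt.
Span of 3: 3·26 + 2·9 = 78 + 18 = 96 pt.
5d + 4·15 = 96 → 5d = 36 → d = 7.2 pt.

7.2 pt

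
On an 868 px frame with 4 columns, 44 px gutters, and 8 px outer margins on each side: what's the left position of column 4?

680 px

Inside the margins: 868 − 16 = 852 px.
852 − 3·44 = 720; ÷4 gives c = 180 px.
Column 4 starts at margin + 3·(column + gutter) = 8 + 3·224 = 680 px.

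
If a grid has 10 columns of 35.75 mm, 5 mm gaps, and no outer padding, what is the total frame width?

Summing: 357.5 + 45 = 402.5 mm.

402.5 mm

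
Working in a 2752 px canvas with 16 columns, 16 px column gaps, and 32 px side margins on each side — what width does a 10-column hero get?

1674 px

Take off 64 px of margins, leaving 2688 px.
Subtracting 15 column gaps of 16 leaves 2448 for 16 columns, so c = 153 px.
10 columns plus 9 column gaps: 1530 + 144 = 1674 px.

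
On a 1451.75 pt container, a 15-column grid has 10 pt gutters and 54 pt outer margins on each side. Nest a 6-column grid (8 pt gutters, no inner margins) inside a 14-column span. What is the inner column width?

202.25 pt

Subtract both margins: 1451.75 − 2·54 = 1343.75 pt.
1343.75 − 14·10 = 1203.75; ÷15 gives c = 80.25 pt.
14-column span = 14·80.25 + 13·10 = 1253.5 pt.
1253.5 − 5·8 = 1213.5; ÷6 gives d = 202.25 pt.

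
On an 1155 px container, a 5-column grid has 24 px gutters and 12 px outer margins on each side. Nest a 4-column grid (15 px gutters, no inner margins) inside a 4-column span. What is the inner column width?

Outer content = 1155 − 2·12 = 1131 px.
5c + 4·24 = 1131 → 5c = 1035 → c = 207 px.
Span of 4: 4·207 + 3·24 = 828 + 72 = 900 px.
Subtracting 3 gutters of 15 leaves 855 for 4 columns, so d = 213.75 px.

213.75 px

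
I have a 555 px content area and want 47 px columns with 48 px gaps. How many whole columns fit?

6 columns: 6·47 + 5·48 = 522 px ≤ 555.
7 columns: 617 px > 555. So 6.

6 columns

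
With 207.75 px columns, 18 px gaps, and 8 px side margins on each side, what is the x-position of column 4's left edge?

685.25 px

Before column 4: the margin + 3 columns + 3 gaps.
Offset = 8 + 3·(207.75 + 18) = 8 + 677.25 = 685.25 px.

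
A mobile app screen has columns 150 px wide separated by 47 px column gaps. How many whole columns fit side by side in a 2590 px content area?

Each extra column adds 150 + 47 = 197 px.
(2590 + 47) / 197 = 13.39, so 13 columns fit.

13 columns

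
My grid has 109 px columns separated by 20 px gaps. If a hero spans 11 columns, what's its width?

11 columns plus 10 gaps: 1199 + 200 = 1399 px.

1399 px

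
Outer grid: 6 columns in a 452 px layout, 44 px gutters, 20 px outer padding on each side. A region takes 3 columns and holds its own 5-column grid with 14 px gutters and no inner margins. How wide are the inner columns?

25.6 px

Outer content = 452 − 2·20 = 412 px.
Subtracting 5 gutters of 44 leaves 192 for 6 columns, so c = 32 px.
3 columns plus 2 gutters: 96 + 88 = 184 px.
Subtracting 4 gutters of 14 leaves 128 for 5 columns, so d = 25.6 px.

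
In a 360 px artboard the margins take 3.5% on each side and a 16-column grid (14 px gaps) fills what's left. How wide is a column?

7.8 px

360 × (1 − 2·3.5%) = 360 × 93% = 334.8 px for the columns.
Subtracting 15 gaps of 14 leaves 124.8 for 16 columns, so c = 7.8 px.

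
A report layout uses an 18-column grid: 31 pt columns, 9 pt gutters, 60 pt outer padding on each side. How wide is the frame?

831 pt

Total width: 2·60 + 18·31 + 17·9 = 831 pt.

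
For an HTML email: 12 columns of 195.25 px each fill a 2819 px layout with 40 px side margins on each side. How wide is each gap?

36 px

Take off 80 px of margins, leaving 2739 px.
12·195.25 + 11g = 2739 → 11g = 396 → g = 36 px.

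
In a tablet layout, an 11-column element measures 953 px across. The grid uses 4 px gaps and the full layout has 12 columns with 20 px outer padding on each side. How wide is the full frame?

1080 px

11c + 10·4 = 953 → 11c = 913 → c = 83 px.
Adding margins, columns and gutters: 40 + 996 + 44 = 1080 px.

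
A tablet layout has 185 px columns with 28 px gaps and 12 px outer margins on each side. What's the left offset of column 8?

Column 8 starts at margin + 7·(column + gutter) = 12 + 7·213 = 1503 px.

1503 px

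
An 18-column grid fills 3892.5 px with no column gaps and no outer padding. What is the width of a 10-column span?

2162.5 px

3892.5 / 18 = 216.25 px per column.
With no column gaps, 10 columns span 10·216.25 = 2162.5 px.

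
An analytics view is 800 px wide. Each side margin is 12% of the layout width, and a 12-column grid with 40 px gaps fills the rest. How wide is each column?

Margins: 12% × 800 = 96 px each, so content = 800 − 192 = 608 px.
12 columns + 11 gaps: 12c + 11·40 = 608.
12c = 608 − 440 = 168, so c = 14 px.

14 px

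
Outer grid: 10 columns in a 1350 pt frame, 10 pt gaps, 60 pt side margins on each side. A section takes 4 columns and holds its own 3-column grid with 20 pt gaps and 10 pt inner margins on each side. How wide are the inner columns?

Inside the margins: 1350 − 120 = 1230 pt.
1230 − 9·10 = 1140; ÷10 gives c = 114 pt.
4 columns plus 3 gaps: 456 + 30 = 486 pt.
Inner content = 486 − 2·10 = 466 pt.
3d + 2·20 = 466 → 3d = 426 → d = 142 pt.

142 pt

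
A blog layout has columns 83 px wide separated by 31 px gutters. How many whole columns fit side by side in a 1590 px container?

k columns need k·83 + (k−1)·31 = k·114 − 31.
k·114 − 31 ≤ 1590 → k ≤ 1621 / 114 ≈ 14.22, so k = 14.

14 columns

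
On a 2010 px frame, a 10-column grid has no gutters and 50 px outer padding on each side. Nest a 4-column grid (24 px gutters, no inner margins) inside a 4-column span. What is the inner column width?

Take off 100 px of margins, leaving 1910 px.
With no gutters, each column is 1910/10 = 191 px.
4-column span = 4·191 = 764 px.
Subtracting 3 gutters of 24 leaves 692 for 4 columns, so d = 173 px.

173 px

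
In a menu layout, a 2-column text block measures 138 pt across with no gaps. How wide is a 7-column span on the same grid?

138 / 2 = 69 pt per column.
With no gaps, 7 columns span 7·69 = 483 pt.

483 pt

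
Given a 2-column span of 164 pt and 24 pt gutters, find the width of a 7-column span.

634 pt

2c + 1·24 = 164 → 2c = 140 → c = 70 pt.
7 columns plus 6 gutters: 490 + 144 = 634 pt.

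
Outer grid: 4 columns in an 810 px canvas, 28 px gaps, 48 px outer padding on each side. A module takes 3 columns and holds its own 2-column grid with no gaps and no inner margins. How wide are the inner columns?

Inside the margins: 810 − 96 = 714 px.
Subtracting 3 gaps of 28 leaves 630 for 4 columns, so c = 157.5 px.
3 columns plus 2 gaps: 472.5 + 56 = 528.5 px.
With no gaps, each column is 528.5/2 = 264.25 px.

264.25 px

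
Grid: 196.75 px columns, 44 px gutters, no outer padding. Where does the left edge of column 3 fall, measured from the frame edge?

481.5 px

No margin, so column 3 starts at 2·(column + gutter) = 2·240.75 = 481.5 px.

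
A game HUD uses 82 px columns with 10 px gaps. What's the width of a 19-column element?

19 columns plus 18 gaps: 1558 + 180 = 1738 px.

1738 px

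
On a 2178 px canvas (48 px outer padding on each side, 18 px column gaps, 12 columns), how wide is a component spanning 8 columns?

Inside the margins: 2178 − 96 = 2082 px.
12c + 11·18 = 2082 → 12c = 1884 → c = 157 px.
8 columns plus 7 column gaps: 1256 + 126 = 1382 px.

1382 px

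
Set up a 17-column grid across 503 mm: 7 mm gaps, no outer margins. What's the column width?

23 mm

17 columns + 16 gaps: 17c + 16·7 = 503.
17c = 503 − 112 = 391, so c = 23 mm.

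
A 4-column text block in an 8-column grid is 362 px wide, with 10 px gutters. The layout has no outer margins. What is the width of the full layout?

4 columns + 3 gutters: 4c + 3·10 = 362.
4c = 362 − 30 = 332, so c = 83 px.
Summing: 664 + 70 = 734 px.

734 px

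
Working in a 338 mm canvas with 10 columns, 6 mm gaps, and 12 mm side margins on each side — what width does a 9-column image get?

282 mm

Inside the margins: 338 − 24 = 314 mm.
314 − 9·6 = 260; ÷10 gives c = 26 mm.
Span of 9: 9·26 + 8·6 = 234 + 48 = 282 mm.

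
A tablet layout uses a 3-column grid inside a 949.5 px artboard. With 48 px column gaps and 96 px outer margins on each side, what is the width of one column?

220.5 px

Content width = 949.5 − 2·96 = 757.5 px.
3c + 2·48 = 757.5 → 3c = 661.5 → c = 220.5 px.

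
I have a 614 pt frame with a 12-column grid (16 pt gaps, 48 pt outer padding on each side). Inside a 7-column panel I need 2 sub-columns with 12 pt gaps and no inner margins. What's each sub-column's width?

141.75 pt

Outer content = 614 − 2·48 = 518 pt.
Subtracting 11 gaps of 16 leaves 342 for 12 columns, so c = 28.5 pt.
7 columns plus 6 gaps: 199.5 + 96 = 295.5 pt.
2 columns + 1 gap: 2d + 1·12 = 295.5.
2d = 295.5 − 12 = 283.5, so d = 141.75 pt.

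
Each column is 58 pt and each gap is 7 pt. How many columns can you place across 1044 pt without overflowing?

16 columns

k columns need k·58 + (k−1)·7 = k·65 − 7.
k·65 − 7 ≤ 1044 → k ≤ 1051 / 65 ≈ 16.17, so k = 16.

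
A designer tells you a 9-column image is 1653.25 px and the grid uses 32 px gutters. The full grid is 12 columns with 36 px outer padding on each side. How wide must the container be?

2287 px

9c + 8·32 = 1653.25 → 9c = 1397.25 → c = 155.25 px.
Adding margins, columns and gutters: 72 + 1863 + 352 = 2287 px.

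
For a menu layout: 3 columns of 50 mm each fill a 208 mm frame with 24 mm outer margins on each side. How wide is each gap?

Take off 48 mm of margins, leaving 160 mm.
3 columns take 3·50 = 150 mm; remaining 10 splits into 2 gaps.
g = 10 / 2 = 5 mm.

5 mm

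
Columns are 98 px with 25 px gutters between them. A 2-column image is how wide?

221 px

Span of 2: 2·98 + 1·25 = 196 + 25 = 221 px.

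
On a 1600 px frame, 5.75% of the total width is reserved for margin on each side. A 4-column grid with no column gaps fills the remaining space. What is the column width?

Each margin = 5.75% of 1600 = 92 px; content = 1600 − 2·92 = 1416 px.
With no column gaps, each column is 1416/4 = 354 px.

354 px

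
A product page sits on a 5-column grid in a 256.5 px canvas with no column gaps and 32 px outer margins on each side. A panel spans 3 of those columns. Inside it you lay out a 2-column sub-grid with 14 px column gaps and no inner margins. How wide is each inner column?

50.75 px

Take off 64 px of margins, leaving 192.5 px.
192.5 / 5 = 38.5 px per column.
3-column span = 3·38.5 = 115.5 px.
115.5 − 1·14 = 101.5; ÷2 gives d = 50.75 px.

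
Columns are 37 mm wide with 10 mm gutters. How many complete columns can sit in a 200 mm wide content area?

4 columns

Each extra column adds 37 + 10 = 47 mm.
(200 + 10) / 47 = 4.47, so 4 columns fit.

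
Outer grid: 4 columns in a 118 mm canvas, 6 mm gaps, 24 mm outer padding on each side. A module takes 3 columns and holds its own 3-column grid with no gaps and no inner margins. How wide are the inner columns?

Subtract both margins: 118 − 2·24 = 70 mm.
4 columns + 3 gaps: 4c + 3·6 = 70.
4c = 70 − 18 = 52, so c = 13 mm.
3-column span = 3·13 + 2·6 = 51 mm.
3d = 51 → d = 17 mm.

17 mm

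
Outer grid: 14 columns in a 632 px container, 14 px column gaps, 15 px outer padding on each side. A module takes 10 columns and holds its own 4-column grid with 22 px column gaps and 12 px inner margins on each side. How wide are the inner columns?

84 px

Take off 30 px of margins, leaving 602 px.
602 − 13·14 = 420; ÷14 gives c = 30 px.
10 columns plus 9 column gaps: 300 + 126 = 426 px.
Inner content = 426 − 2·12 = 402 px.
Subtracting 3 column gaps of 22 leaves 336 for 4 columns, so d = 84 px.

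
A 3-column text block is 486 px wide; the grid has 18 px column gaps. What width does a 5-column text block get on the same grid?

486 − 2·18 = 450; ÷3 gives c = 150 px.
5 columns plus 4 column gaps: 750 + 72 = 822 px.

822 px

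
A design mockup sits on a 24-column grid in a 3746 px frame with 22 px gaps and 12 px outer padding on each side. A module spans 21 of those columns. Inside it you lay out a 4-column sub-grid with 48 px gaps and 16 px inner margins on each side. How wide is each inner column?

Outer content = 3746 − 2·12 = 3722 px.
Subtracting 23 gaps of 22 leaves 3216 for 24 columns, so c = 134 px.
21-column span = 21·134 + 20·22 = 3254 px.
Inner content = 3254 − 2·16 = 3222 px.
4 columns + 3 gaps: 4d + 3·48 = 3222.
4d = 3222 − 144 = 3078, so d = 769.5 px.

769.5 px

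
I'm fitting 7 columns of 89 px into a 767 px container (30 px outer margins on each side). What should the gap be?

Inside the margins: 767 − 60 = 707 px.
Columns use 623 px, leaving 84 px across 6 gaps = 14 px each.

14 px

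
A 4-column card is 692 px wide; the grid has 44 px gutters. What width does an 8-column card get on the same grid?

4 columns + 3 gutters: 4c + 3·44 = 692.
4c = 692 − 132 = 560, so c = 140 px.
8-column span = 8·140 + 7·44 = 1428 px.

1428 px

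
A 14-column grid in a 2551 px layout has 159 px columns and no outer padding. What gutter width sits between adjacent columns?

25 px

Columns use 2226 px, leaving 325 px across 13 gutters = 25 px each.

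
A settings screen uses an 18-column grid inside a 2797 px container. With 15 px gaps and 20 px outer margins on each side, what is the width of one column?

139 px

Take off 40 px of margins, leaving 2757 px.
2757 − 17·15 = 2502; ÷18 gives c = 139 px.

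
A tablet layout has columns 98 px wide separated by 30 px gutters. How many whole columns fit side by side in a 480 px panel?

3 columns

Each extra column adds 98 + 30 = 128 px.
(480 + 30) / 128 = 3.98, so 3 columns fit.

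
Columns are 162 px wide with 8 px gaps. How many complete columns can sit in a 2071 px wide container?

k columns need k·162 + (k−1)·8 = k·170 − 8.
k·170 − 8 ≤ 2071 → k ≤ 2079 / 170 ≈ 12.23, so k = 12.

12 columns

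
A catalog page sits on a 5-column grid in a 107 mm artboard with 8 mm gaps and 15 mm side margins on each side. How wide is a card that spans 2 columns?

26 mm

Subtract both margins: 107 − 2·15 = 77 mm.
5c + 4·8 = 77 → 5c = 45 → c = 9 mm.
2 columns plus 1 gap: 18 + 8 = 26 mm.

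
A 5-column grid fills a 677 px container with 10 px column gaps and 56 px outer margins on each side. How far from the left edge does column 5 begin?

516 px

Content = 677 − 2·56 = 565 px.
Subtracting 4 column gaps of 10 leaves 525 for 5 columns, so c = 105 px.
Column 5 starts at margin + 4·(column + gutter) = 56 + 4·115 = 516 px.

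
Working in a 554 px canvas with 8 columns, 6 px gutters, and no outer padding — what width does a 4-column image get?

274 px

Subtracting 7 gutters of 6 leaves 512 for 8 columns, so c = 64 px.
4 columns plus 3 gutters: 256 + 18 = 274 px.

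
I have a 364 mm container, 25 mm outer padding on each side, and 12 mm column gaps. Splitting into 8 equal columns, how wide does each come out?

Content width = 364 − 2·25 = 314 mm.
8 columns + 7 column gaps: 8c + 7·12 = 314.
8c = 314 − 84 = 230, so c = 28.75 mm.

28.75 mm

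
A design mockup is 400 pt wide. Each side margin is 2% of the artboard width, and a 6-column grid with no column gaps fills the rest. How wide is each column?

64 pt

Each margin = 2% of 400 = 8 pt; content = 400 − 2·8 = 384 pt.
6c = 384 → c = 64 pt.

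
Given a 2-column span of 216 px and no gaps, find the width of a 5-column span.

216 / 2 = 108 px per column.
5-column span = 5·108 = 540 px.

540 px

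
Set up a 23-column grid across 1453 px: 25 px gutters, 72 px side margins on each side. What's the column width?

33 px

Subtract both margins: 1453 − 2·72 = 1309 px.
Subtracting 22 gutters of 25 leaves 759 for 23 columns, so c = 33 px.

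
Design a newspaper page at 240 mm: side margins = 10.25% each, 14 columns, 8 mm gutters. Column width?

6.2 mm

Each margin = 10.25% of 240 = 24.6 mm; content = 240 − 2·24.6 = 190.8 mm.
14 columns + 13 gutters: 14c + 13·8 = 190.8.
14c = 190.8 − 104 = 86.8, so c = 6.2 mm.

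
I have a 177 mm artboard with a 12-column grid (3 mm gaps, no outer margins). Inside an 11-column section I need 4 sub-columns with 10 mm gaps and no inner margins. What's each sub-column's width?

33 mm

12 columns + 11 gaps: 12c + 11·3 = 177.
12c = 177 − 33 = 144, so c = 12 mm.
11-column span = 11·12 + 10·3 = 162 mm.
4 columns + 3 gaps: 4d + 3·10 = 162.
4d = 162 − 30 = 132, so d = 33 mm.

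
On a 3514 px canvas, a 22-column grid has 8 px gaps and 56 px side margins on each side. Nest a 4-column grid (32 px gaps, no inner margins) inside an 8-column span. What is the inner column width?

284 px

Outer content = 3514 − 2·56 = 3402 px.
22c + 21·8 = 3402 → 22c = 3234 → c = 147 px.
8-column span = 8·147 + 7·8 = 1232 px.
Subtracting 3 gaps of 32 leaves 1136 for 4 columns, so d = 284 px.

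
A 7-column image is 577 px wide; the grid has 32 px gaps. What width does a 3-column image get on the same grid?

229 px

7 columns + 6 gaps: 7c + 6·32 = 577.
7c = 577 − 192 = 385, so c = 55 px.
Span of 3: 3·55 + 2·32 = 165 + 64 = 229 px.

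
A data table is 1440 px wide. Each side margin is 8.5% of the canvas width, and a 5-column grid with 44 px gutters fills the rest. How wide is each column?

Margins: 8.5% × 1440 = 122.4 px each, so content = 1440 − 244.8 = 1195.2 px.
5 columns + 4 gutters: 5c + 4·44 = 1195.2.
5c = 1195.2 − 176 = 1019.2, so c = 203.84 px.

203.84 px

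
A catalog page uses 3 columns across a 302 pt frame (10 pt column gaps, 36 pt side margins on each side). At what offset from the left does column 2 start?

116 pt

Inside the margins: 302 − 72 = 230 pt.
3c + 2·10 = 230 → 3c = 210 → c = 70 pt.
Before column 2: the margin + 1 column + 1 column gap.
Offset = 36 + 1·(70 + 10) = 36 + 80 = 116 pt.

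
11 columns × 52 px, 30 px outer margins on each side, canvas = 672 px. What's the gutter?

4 px

Inside the margins: 672 − 60 = 612 px.
Columns use 572 px, leaving 40 px across 10 gutters = 4 px each.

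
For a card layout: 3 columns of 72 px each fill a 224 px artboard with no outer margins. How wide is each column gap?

4 px

3·72 + 2g = 224 → 2g = 8 → g = 4 px.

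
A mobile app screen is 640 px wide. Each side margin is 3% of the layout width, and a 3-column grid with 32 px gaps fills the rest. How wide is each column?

179.2 px

Margins: 3% × 640 = 19.2 px each, so content = 640 − 38.4 = 601.6 px.
Subtracting 2 gaps of 32 leaves 537.6 for 3 columns, so c = 179.2 px.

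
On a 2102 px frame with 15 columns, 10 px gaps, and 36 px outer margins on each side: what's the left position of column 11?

Inside the margins: 2102 − 72 = 2030 px.
Subtracting 14 gaps of 10 leaves 1890 for 15 columns, so c = 126 px.
Each column+gutter stride is 136 px; 10 of them past the 36 px margin is 36 + 1360 = 1396 px.

1396 px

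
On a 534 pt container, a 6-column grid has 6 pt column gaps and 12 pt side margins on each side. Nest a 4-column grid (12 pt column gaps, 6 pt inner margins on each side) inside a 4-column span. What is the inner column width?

72.5 pt

Subtract both margins: 534 − 2·12 = 510 pt.
Subtracting 5 column gaps of 6 leaves 480 for 6 columns, so c = 80 pt.
4-column span = 4·80 + 3·6 = 338 pt.
Inner content = 338 − 2·6 = 326 pt.
326 − 3·12 = 290; ÷4 gives d = 72.5 pt.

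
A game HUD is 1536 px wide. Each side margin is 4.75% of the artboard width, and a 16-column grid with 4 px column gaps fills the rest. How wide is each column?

83.13 px

Each margin = 4.75% of 1536 = 72.96 px; content = 1536 − 2·72.96 = 1390.08 px.
Subtracting 15 column gaps of 4 leaves 1330.08 for 16 columns, so c = 83.13 px.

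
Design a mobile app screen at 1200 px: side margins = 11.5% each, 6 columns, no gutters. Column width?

154 px

Margins: 11.5% × 1200 = 138 px each, so content = 1200 − 276 = 924 px.
With no gutters, each column is 924/6 = 154 px.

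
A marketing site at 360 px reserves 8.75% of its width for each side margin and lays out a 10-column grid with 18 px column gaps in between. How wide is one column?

13.5 px

Each margin = 8.75% of 360 = 31.5 px; content = 360 − 2·31.5 = 297 px.
297 − 9·18 = 135; ÷10 gives c = 13.5 px.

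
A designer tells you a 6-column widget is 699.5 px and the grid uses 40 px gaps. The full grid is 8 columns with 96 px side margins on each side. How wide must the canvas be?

1138 px

6 columns + 5 gaps: 6c + 5·40 = 699.5.
6c = 699.5 − 200 = 499.5, so c = 83.25 px.
Adding margins, columns and gutters: 192 + 666 + 280 = 1138 px.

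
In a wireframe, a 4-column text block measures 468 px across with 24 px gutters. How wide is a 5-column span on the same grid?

4 columns + 3 gutters: 4c + 3·24 = 468.
4c = 468 − 72 = 396, so c = 99 px.
5 columns plus 4 gutters: 495 + 96 = 591 px.

591 px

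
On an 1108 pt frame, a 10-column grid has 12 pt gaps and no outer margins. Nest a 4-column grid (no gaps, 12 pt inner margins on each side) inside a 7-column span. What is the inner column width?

187 pt

10c + 9·12 = 1108 → 10c = 1000 → c = 100 pt.
7 columns plus 6 gaps: 700 + 72 = 772 pt.
Inner content = 772 − 2·12 = 748 pt.
748 / 4 = 187 pt per column.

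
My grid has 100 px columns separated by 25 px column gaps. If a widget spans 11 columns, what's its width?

1350 px

Span of 11: 11·100 + 10·25 = 1100 + 250 = 1350 px.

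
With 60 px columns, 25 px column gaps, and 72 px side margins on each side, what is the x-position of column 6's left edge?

497 px

Each column+gutter stride is 85 px; 5 of them past the 72 px margin is 72 + 425 = 497 px.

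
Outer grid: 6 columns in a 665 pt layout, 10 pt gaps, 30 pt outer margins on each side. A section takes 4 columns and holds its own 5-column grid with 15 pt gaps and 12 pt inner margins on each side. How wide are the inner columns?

Take off 60 pt of margins, leaving 605 pt.
6c + 5·10 = 605 → 6c = 555 → c = 92.5 pt.
Span of 4: 4·92.5 + 3·10 = 370 + 30 = 400 pt.
Inner content = 400 − 2·12 = 376 pt.
5d + 4·15 = 376 → 5d = 316 → d = 63.2 pt.

63.2 pt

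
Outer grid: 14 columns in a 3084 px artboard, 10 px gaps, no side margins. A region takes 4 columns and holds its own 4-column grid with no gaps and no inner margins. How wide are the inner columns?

3084 − 13·10 = 2954; ÷14 gives c = 211 px.
4 columns plus 3 gaps: 844 + 30 = 874 px.
With no gaps, each column is 874/4 = 218.5 px.

218.5 px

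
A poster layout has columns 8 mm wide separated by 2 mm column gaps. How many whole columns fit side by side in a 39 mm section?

4 columns

4 columns: 4·8 + 3·2 = 38 mm ≤ 39.
5 columns: 48 mm > 39. So 4.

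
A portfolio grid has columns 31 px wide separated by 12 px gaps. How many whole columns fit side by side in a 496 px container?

11 columns: 11·31 + 10·12 = 461 px ≤ 496.
12 columns: 504 px > 496. So 11.

11 columns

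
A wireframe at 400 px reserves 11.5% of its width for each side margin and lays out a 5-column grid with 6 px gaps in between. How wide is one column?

56.8 px

Each margin = 11.5% of 400 = 46 px; content = 400 − 2·46 = 308 px.
Subtracting 4 gaps of 6 leaves 284 for 5 columns, so c = 56.8 px.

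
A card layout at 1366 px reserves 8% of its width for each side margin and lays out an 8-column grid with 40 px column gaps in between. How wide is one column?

Each margin = 8% of 1366 = 109.28 px; content = 1366 − 2·109.28 = 1147.44 px.
8c + 7·40 = 1147.44 → 8c = 867.44 → c = 108.43 px.

108.43 px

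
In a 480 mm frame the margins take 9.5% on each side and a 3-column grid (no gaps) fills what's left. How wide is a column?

129.6 mm

480 × (1 − 2·9.5%) = 480 × 81% = 388.8 mm for the columns.
3c = 388.8 → c = 129.6 mm.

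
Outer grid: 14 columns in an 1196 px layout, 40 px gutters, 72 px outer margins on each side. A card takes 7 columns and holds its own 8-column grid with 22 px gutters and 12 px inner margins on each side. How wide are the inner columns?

Subtract both margins: 1196 − 2·72 = 1052 px.
14 columns + 13 gutters: 14c + 13·40 = 1052.
14c = 1052 − 520 = 532, so c = 38 px.
Span of 7: 7·38 + 6·40 = 266 + 240 = 506 px.
Inner content = 506 − 2·12 = 482 px.
482 − 7·22 = 328; ÷8 gives d = 41 px.

41 px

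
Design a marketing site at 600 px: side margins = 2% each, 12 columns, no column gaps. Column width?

Margins: 2% × 600 = 12 px each, so content = 600 − 24 = 576 px.
12c = 576 → c = 48 px.

48 px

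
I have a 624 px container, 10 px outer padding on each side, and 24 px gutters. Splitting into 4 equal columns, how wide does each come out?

Inside the margins: 624 − 20 = 604 px.
604 − 3·24 = 532; ÷4 gives c = 133 px.

133 px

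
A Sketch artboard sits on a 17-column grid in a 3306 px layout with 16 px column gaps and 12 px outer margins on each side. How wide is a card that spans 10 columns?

1924 px

Content width = 3306 − 2·12 = 3282 px.
3282 − 16·16 = 3026; ÷17 gives c = 178 px.
Span of 10: 10·178 + 9·16 = 1780 + 144 = 1924 px.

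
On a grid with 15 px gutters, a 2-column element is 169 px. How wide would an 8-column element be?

721 px

169 − 1·15 = 154; ÷2 gives c = 77 px.
8 columns plus 7 gutters: 616 + 105 = 721 px.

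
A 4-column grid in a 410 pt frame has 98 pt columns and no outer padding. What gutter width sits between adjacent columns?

6 pt

4 columns take 4·98 = 392 pt; remaining 18 splits into 3 gutters.
g = 18 / 3 = 6 pt.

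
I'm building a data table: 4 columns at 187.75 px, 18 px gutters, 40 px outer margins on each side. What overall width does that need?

Layout = 2·40 + 4·187.75 + 3·18 = 80 + 751 + 54 = 885 px.

885 px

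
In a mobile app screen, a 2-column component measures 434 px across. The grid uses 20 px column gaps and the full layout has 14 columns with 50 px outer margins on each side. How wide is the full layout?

2 columns + 1 column gap: 2c + 1·20 = 434.
2c = 434 − 20 = 414, so c = 207 px.
Total width: 2·50 + 14·207 + 13·20 = 3258 px.

3258 px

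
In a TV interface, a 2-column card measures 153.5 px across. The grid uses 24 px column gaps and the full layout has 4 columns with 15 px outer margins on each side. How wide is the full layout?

2c + 1·24 = 153.5 → 2c = 129.5 → c = 64.75 px.
Layout = 2·15 + 4·64.75 + 3·24 = 30 + 259 + 72 = 361 px.

361 px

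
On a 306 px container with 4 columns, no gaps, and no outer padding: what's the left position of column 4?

With no gaps, each column is 306/4 = 76.5 px.
No margin, so column 4 starts at 3·(column + gutter) = 3·76.5 = 229.5 px.

229.5 px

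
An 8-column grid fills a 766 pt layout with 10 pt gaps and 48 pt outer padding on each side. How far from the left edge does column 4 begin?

Subtract both margins: 766 − 2·48 = 670 pt.
670 − 7·10 = 600; ÷8 gives c = 75 pt.
Column 4 starts at margin + 3·(column + gutter) = 48 + 3·85 = 303 pt.

303 pt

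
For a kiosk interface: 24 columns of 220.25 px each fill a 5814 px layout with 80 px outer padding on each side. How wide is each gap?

Subtract both margins: 5814 − 2·80 = 5654 px.
24·220.25 + 23g = 5654 → 23g = 368 → g = 16 px.

16 px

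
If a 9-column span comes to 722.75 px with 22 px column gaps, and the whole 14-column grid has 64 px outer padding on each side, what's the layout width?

722.75 − 8·22 = 546.75; ÷9 gives c = 60.75 px.
Total width: 2·64 + 14·60.75 + 13·22 = 1264.5 px.

1264.5 px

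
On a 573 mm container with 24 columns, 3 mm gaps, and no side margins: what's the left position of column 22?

504 mm

573 − 23·3 = 504; ÷24 gives c = 21 mm.
Before column 22: 21 columns + 21 gaps.
Offset = 21·(21 + 3) = 21·24 = 504 mm.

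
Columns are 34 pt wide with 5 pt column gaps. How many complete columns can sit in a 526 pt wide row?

k columns need k·34 + (k−1)·5 = k·39 − 5.
k·39 − 5 ≤ 526 → k ≤ 531 / 39 ≈ 13.62, so k = 13.

13 columns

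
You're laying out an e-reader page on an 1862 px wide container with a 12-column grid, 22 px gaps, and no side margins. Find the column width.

135 px

12c + 11·22 = 1862 → 12c = 1620 → c = 135 px.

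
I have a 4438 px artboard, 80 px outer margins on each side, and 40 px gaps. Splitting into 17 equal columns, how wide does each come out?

Content width = 4438 − 2·80 = 4278 px.
17c + 16·40 = 4278 → 17c = 3638 → c = 214 px.

214 px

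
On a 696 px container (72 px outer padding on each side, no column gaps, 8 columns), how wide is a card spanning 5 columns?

345 px

Subtract both margins: 696 − 2·72 = 552 px.
With no column gaps, each column is 552/8 = 69 px.
5-column span = 5·69 = 345 px.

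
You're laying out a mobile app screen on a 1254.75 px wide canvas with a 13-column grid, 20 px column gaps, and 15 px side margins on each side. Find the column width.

75.75 px

Content width = 1254.75 − 2·15 = 1224.75 px.
13 columns + 12 column gaps: 13c + 12·20 = 1224.75.
13c = 1224.75 − 240 = 984.75, so c = 75.75 px.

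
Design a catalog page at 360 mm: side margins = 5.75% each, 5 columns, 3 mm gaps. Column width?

360 × (1 − 2·5.75%) = 360 × 88.5% = 318.6 mm for the columns.
5c + 4·3 = 318.6 → 5c = 306.6 → c = 61.32 mm.

61.32 mm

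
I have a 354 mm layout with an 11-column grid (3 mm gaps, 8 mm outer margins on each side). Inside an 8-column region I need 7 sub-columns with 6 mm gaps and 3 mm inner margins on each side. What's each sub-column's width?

Inside the margins: 354 − 16 = 338 mm.
338 − 10·3 = 308; ÷11 gives c = 28 mm.
8-column span = 8·28 + 7·3 = 245 mm.
Inner content = 245 − 2·3 = 239 mm.
7d + 6·6 = 239 → 7d = 203 → d = 29 mm.

29 mm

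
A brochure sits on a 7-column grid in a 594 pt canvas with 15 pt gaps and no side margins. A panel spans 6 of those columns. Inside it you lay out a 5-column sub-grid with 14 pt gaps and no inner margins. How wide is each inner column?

7c + 6·15 = 594 → 7c = 504 → c = 72 pt.
6-column span = 6·72 + 5·15 = 507 pt.
507 − 4·14 = 451; ÷5 gives d = 90.2 pt.

90.2 pt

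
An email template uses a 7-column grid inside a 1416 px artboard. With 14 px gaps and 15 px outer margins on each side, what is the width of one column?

Subtract both margins: 1416 − 2·15 = 1386 px.
1386 − 6·14 = 1302; ÷7 gives c = 186 px.

186 px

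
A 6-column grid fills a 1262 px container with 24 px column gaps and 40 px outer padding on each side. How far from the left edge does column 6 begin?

Inside the margins: 1262 − 80 = 1182 px.
6 columns + 5 column gaps: 6c + 5·24 = 1182.
6c = 1182 − 120 = 1062, so c = 177 px.
Column 6 starts at margin + 5·(column + gutter) = 40 + 5·201 = 1045 px.

1045 px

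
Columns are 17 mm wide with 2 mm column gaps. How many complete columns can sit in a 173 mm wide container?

9 columns: 9·17 + 8·2 = 169 mm ≤ 173.
10 columns: 188 mm > 173. So 9.

9 columns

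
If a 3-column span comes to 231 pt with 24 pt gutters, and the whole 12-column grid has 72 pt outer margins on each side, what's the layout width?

Subtracting 2 gutters of 24 leaves 183 for 3 columns, so c = 61 pt.
Total width: 2·72 + 12·61 + 11·24 = 1140 pt.

1140 pt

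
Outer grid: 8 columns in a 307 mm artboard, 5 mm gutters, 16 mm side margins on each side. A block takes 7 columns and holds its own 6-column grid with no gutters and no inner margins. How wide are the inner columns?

40 mm

Take off 32 mm of margins, leaving 275 mm.
275 − 7·5 = 240; ÷8 gives c = 30 mm.
7 columns plus 6 gutters: 210 + 30 = 240 mm.
6d = 240 → d = 40 mm.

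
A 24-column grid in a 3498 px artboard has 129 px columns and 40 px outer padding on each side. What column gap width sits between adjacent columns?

14 px

Inside the margins: 3498 − 80 = 3418 px.
24·129 + 23g = 3418 → 23g = 322 → g = 14 px.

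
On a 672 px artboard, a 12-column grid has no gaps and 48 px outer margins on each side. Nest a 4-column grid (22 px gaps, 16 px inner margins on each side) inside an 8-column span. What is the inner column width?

Outer content = 672 − 2·48 = 576 px.
With no gaps, each column is 576/12 = 48 px.
8-column span = 8·48 = 384 px.
Inner content = 384 − 2·16 = 352 px.
352 − 3·22 = 286; ÷4 gives d = 71.5 px.

71.5 px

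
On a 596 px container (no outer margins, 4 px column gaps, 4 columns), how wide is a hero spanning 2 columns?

296 px

596 − 3·4 = 584; ÷4 gives c = 146 px.
2 columns plus 1 column gap: 292 + 4 = 296 px.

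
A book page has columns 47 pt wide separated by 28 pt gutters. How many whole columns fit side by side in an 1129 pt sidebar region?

15 columns

15 columns: 15·47 + 14·28 = 1097 pt ≤ 1129.
16 columns: 1172 pt > 1129. So 15.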